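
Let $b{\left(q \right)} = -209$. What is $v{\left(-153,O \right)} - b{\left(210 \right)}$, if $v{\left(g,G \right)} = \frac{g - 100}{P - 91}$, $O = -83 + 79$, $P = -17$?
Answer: $\frac{22825}{108} \approx 211.34$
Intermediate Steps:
$O = -4$
$v{\left(g,G \right)} = \frac{25}{27} - \frac{g}{108}$ ($v{\left(g,G \right)} = \frac{g - 100}{-17 - 91} = \frac{-100 + g}{-108} = \left(-100 + g\right) \left(- \frac{1}{108}\right) = \frac{25}{27} - \frac{g}{108}$)
$v{\left(-153,O \right)} - b{\left(210 \right)} = \left(\frac{25}{27} - - \frac{17}{12}\right) - -209 = \left(\frac{25}{27} + \frac{17}{12}\right) + 209 = \frac{253}{108} + 209 = \frac{22825}{108}$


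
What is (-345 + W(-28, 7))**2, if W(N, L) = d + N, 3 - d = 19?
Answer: 151321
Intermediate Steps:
d = -16 (d = 3 - 1*19 = 3 - 19 = -16)
W(N, L) = -16 + N
(-345 + W(-28, 7))**2 = (-345 + (-16 - 28))**2 = (-345 - 44)**2 = (-389)**2 = 151321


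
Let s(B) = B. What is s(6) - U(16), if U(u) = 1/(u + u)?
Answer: 191/32 ≈ 5.9688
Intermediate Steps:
U(u) = 1/(2*u)
s(6) - U(16) = 6 - 1/(2*16) = 6 - 1*1/32 = 6 - 1/32 = 191/32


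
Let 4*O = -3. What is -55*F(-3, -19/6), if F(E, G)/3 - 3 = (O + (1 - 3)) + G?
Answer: 1925/4 ≈ 481.25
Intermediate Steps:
O = -¾ (O = (¼)*(-3) = -¾ ≈ -0.75000)
F(E, G) = ¾ + 3*G (F(E, G) = 9 + 3*((-¾ + (1 - 3)) + G) = 9 + 3*((-¾ - 2) + G) = 9 + 3*(-11/4 + G) = 9 + (-33/4 + 3*G) = ¾ + 3*G)
-55*F(-3, -19/6) = -55*(¾ + 3*(-19/6)) = -55*(¾ - 19/2) = -55*(-35/4) = 1925/4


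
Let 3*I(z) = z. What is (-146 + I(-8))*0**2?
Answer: 0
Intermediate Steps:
I(z) = z/3
(-146 + I(-8))*0**2 = (-146 + (1/3)*(-8))*0**2 = (-146 - 8/3)*0 = -446/3*0 = 0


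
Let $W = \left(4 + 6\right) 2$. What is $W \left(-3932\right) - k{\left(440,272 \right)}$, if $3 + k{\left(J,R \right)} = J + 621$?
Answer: $-79698$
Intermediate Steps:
$k{\left(J,R \right)} = 618 + J$ ($k{\left(J,R \right)} = -3 + \left(J + 621\right) = -3 + \left(621 + J\right) = 618 + J$)
$W = 20$ ($W = 10 \cdot 2 = 20$)
$W \left(-3932\right) - k{\left(440,272 \right)} = 20 \left(-3932\right) - \left(618 + 440\right) = -78640 - 1058 = -79698$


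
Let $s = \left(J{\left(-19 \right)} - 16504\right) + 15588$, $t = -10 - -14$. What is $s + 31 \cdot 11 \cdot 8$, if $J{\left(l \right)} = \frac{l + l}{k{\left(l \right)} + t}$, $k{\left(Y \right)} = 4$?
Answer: $\frac{7229}{4} \approx 1807.3$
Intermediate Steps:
$t = 4$ ($t = -10 + 14 = 4$)
$J{\left(l \right)} = \frac{l}{4}$ ($J{\left(l \right)} = \frac{l + l}{4 + 4} = \frac{2 l}{8} = 2 l \frac{1}{8} = \frac{l}{4}$)
$s = - \frac{3683}{4}$ ($s = \left(\frac{1}{4} \left(-19\right) - 16504\right) + 15588 = \left(- \frac{19}{4} - 16504\right) + 15588 = - \frac{66035}{4} + 15588 = - \frac{3683}{4} \approx -920.75$)
$s + 31 \cdot 11 \cdot 8 = - \frac{3683}{4} + 31 \cdot 11 \cdot 8 = - \frac{3683}{4} + 341 \cdot 8 = - \frac{3683}{4} + 2728 = \frac{7229}{4}$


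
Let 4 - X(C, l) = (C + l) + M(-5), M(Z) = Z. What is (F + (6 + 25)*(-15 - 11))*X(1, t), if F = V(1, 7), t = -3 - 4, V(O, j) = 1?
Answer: -12075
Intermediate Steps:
t = -7
F = 1
X(C, l) = 9 - C - l (X(C, l) = 4 - ((C + l) - 5) = 4 - (-5 + C + l) = 4 + (5 - C - l) = 9 - C - l)
(F + (6 + 25)*(-15 - 11))*X(1, t) = (1 + (6 + 25)*(-15 - 11))*(9 - 1*1 - 1*(-7)) = (1 + 31*(-26))*(9 - 1 + 7) = (1 - 806)*15 = -805*15 = -12075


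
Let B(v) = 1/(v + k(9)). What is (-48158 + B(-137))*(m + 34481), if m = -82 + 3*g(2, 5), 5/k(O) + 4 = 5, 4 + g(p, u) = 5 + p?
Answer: -4971062174/3 ≈ -1.6570e+9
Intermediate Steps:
g(p, u) = 1 + p (g(p, u) = -4 + (5 + p) = 1 + p)
k(O) = 5 (k(O) = 5/(-4 + 5) = 5/1 = 5*1 = 5)
B(v) = 1/(5 + v) (B(v) = 1/(v + 5) = 1/(5 + v))
m = -73 (m = -82 + 3*(1 + 2) = -82 + 3*3 = -82 + 9 = -73)
(-48158 + B(-137))*(m + 34481) = (-48158 + 1/(5 - 137))*(-73 + 34481) = (-48158 + 1/(-132))*34408 = (-48158 - 1/132)*34408 = -6356857/132*34408 = -4971062174/3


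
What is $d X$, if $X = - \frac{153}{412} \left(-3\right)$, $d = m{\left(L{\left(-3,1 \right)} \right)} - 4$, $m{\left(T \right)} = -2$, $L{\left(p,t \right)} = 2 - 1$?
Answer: $- \frac{1377}{206} \approx -6.6845$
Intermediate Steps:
$L{\left(p,t \right)} = 1$ ($L{\left(p,t \right)} = 2 - 1 = 1$)
$d = -6$ ($d = -2 - 4 = -6$)
$X = \frac{459}{412}$ ($X = \left(-153\right) \frac{1}{412} \left(-3\right) = \left(- \frac{153}{412}\right) \left(-3\right) = \frac{459}{412} \approx 1.1141$)
$d X = \left(-6\right) \frac{459}{412} = - \frac{1377}{206}$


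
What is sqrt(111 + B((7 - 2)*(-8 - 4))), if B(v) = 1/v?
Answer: sqrt(99885)/30 ≈ 10.535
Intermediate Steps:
sqrt(111 + B((7 - 2)*(-8 - 4))) = sqrt(111 + 1/((7 - 2)*(-8 - 4))) = sqrt(111 + 1/(5*(-12))) = sqrt(111 + 1/(-60)) = sqrt(111 - 1/60) = sqrt(6659/60) = sqrt(99885)/30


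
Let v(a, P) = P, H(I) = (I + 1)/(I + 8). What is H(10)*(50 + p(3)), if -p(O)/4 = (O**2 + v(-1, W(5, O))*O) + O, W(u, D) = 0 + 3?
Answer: -187/9 ≈ -20.778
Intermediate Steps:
H(I) = (1 + I)/(8 + I)
W(u, D) = 3
p(O) = -16*O - 4*O**2 (p(O) = -4*((O**2 + 3*O) + O) = -4*(O**2 + 4*O) = -16*O - 4*O**2)
H(10)*(50 + p(3)) = ((1 + 10)/(8 + 10))*(50 - 4*3*(4 + 3)) = (11/18)*(50 - 4*3*7) = ((1/18)*11)*(50 - 84) = (11/18)*(-34) = -187/9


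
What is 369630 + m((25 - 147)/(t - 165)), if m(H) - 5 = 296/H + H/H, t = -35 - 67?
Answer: 22587312/61 ≈ 3.7028e+5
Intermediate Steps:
t = -102
m(H) = 6 + 296/H (m(H) = 5 + (296/H + H/H) = 5 + (296/H + 1) = 5 + (1 + 296/H) = 6 + 296/H)
369630 + m((25 - 147)/(t - 165)) = 369630 + (6 + 296/(((25 - 147)/(-102 - 165)))) = 369630 + (6 + 296/((-122/(-267)))) = 369630 + (6 + 296/((-122*(-1/267)))) = 369630 + (6 + 296/(122/267)) = 369630 + (6 + 296*(267/122)) = 369630 + (6 + 39516/61) = 369630 + 39882/61 = 22587312/61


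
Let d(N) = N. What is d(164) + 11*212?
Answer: 2496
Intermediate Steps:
d(164) + 11*212 = 164 + 11*212 = 164 + 2332 = 2496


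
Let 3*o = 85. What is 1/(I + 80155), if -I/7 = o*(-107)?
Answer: 3/304130 ≈ 9.8642e-6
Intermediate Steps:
o = 85/3 (o = (1/3)*85 = 85/3 ≈ 28.333)
I = 63665/3 (I = -595*(-107)/3 = -7*(-9095/3) = 63665/3 ≈ 21222.)
1/(I + 80155) = 1/(63665/3 + 80155) = 1/(304130/3) = 3/304130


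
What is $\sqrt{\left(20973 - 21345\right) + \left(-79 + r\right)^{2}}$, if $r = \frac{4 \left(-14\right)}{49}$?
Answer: $\frac{\sqrt{296493}}{7} \approx 77.787$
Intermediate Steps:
$r = - \frac{8}{7}$ ($r = \left(-56\right) \frac{1}{49} = - \frac{8}{7} \approx -1.1429$)
$\sqrt{\left(20973 - 21345\right) + \left(-79 + r\right)^{2}} = \sqrt{\left(20973 - 21345\right) + \left(-79 - \frac{8}{7}\right)^{2}} = \sqrt{\left(20973 - 21345\right) + \left(- \frac{561}{7}\right)^{2}} = \sqrt{-372 + \frac{314721}{49}} = \sqrt{\frac{296493}{49}} = \frac{\sqrt{296493}}{7}$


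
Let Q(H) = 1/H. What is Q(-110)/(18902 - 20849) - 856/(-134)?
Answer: 91664827/14349390 ≈ 6.3881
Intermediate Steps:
Q(-110)/(18902 - 20849) - 856/(-134) = 1/((-110)*(18902 - 20849)) - 856/(-134) = -1/110/(-1947) - 856*(-1/134) = -1/110*(-1/1947) + 428/67 = 1/214170 + 428/67 = 91664827/14349390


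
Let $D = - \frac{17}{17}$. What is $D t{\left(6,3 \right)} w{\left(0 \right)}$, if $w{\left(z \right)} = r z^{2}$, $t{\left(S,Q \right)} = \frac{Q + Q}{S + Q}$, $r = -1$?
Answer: $0$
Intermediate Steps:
$t{\left(S,Q \right)} = \frac{2 Q}{Q + S}$
$w{\left(z \right)} = - z^{2}$
$D = -1$ ($D = \left(-17\right) \frac{1}{17} = -1$)
$D t{\left(6,3 \right)} w{\left(0 \right)} = - \frac{2 \cdot 3}{3 + 6} \left(- 0^{2}\right) = - \frac{2 \cdot 3}{9} \left(\left(-1\right) 0\right) = - \frac{2 \cdot 3}{9} \cdot 0 = \left(-1\right) \frac{2}{3} \cdot 0 = \left(- \frac{2}{3}\right) 0 = 0$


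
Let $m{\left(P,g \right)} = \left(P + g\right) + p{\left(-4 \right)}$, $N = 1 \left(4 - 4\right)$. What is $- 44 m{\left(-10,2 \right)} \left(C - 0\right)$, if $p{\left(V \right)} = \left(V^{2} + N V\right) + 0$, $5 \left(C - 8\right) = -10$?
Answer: $-2112$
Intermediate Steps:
$C = 6$ ($C = 8 + \frac{1}{5} \left(-10\right) = 8 - 2 = 6$)
$N = 0$ ($N = 1 \cdot 0 = 0$)
$p{\left(V \right)} = V^{2}$ ($p{\left(V \right)} = \left(V^{2} + 0 V\right) + 0 = \left(V^{2} + 0\right) + 0 = V^{2} + 0 = V^{2}$)
$m{\left(P,g \right)} = 16 + P + g$ ($m{\left(P,g \right)} = \left(P + g\right) + \left(-4\right)^{2} = \left(P + g\right) + 16 = 16 + P + g$)
$- 44 m{\left(-10,2 \right)} \left(C - 0\right) = - 44 \left(16 - 10 + 2\right) \left(6 - 0\right) = \left(-44\right) 8 \left(6 + 0\right) = \left(-352\right) 6 = -2112$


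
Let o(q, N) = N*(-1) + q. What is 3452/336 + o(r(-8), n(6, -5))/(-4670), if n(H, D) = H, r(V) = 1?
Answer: 403063/39228 ≈ 10.275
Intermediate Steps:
o(q, N) = q - N (o(q, N) = -N + q = q - N)
3452/336 + o(r(-8), n(6, -5))/(-4670) = 3452/336 + (1 - 1*6)/(-4670) = 3452*(1/336) + (1 - 6)*(-1/4670) = 863/84 - 5*(-1/4670) = 863/84 + 1/934 = 403063/39228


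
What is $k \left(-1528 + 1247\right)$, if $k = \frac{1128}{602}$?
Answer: $- \frac{158484}{301} \approx -526.53$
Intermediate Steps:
$k = \frac{564}{301}$ ($k = 1128 \cdot \frac{1}{602} = \frac{564}{301} \approx 1.8738$)
$k \left(-1528 + 1247\right) = \frac{564 \left(-1528 + 1247\right)}{301} = \frac{564}{301} \left(-281\right) = - \frac{158484}{301}$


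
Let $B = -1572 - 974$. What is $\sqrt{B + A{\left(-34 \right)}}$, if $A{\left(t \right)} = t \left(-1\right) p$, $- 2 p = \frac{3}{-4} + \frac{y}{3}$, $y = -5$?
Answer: $\frac{i \sqrt{90177}}{6} \approx 50.049 i$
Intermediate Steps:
$B = -2546$ ($B = -1572 - 974 = -2546$)
$p = \frac{29}{24}$ ($p = - \frac{\frac{3}{-4} - \frac{5}{3}}{2} = - \frac{3 \left(- \frac{1}{4}\right) - \frac{5}{3}}{2} = - \frac{- \frac{3}{4} - \frac{5}{3}}{2} = \left(- \frac{1}{2}\right) \left(- \frac{29}{12}\right) = \frac{29}{24} \approx 1.2083$)
$A{\left(t \right)} = - \frac{29 t}{24}$ ($A{\left(t \right)} = t \left(-1\right) \frac{29}{24} = - t \frac{29}{24} = - \frac{29 t}{24}$)
$\sqrt{B + A{\left(-34 \right)}} = \sqrt{-2546 - - \frac{493}{12}} = \sqrt{-2546 + \frac{493}{12}} = \sqrt{- \frac{30059}{12}} = \frac{i \sqrt{90177}}{6}$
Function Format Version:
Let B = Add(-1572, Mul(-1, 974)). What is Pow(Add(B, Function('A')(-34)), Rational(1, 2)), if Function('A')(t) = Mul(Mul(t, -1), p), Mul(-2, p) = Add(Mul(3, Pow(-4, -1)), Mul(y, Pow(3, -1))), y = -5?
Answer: Mul(Rational(1, 6), I, Pow(90177, Rational(1, 2))) ≈ Mul(50.049, I)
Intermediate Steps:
B = -2546 (B = Add(-1572, -974) = -2546)
p = Rational(29, 24) (p = Mul(Rational(-1, 2), Add(Mul(3, Pow(-4, -1)), Mul(-5, Pow(3, -1)))) = Mul(Rational(-1, 2), Add(Mul(3, Rational(-1, 4)), Mul(-5, Rational(1, 3)))) = Mul(Rational(-1, 2), Add(Rational(-3, 4), Rational(-5, 3))) = Mul(Rational(-1, 2), Rational(-29, 12)) = Rational(29, 24) ≈ 1.2083)
Function('A')(t) = Mul(Rational(-29, 24), t) (Function('A')(t) = Mul(Mul(t, -1), Rational(29, 24)) = Mul(Mul(-1, t), Rational(29, 24)) = Mul(Rational(-29, 24), t))
Pow(Add(B, Function('A')(-34)), Rational(1, 2)) = Pow(Add(-2546, Mul(Rational(-29, 24), -34)), Rational(1, 2)) = Pow(Add(-2546, Rational(493, 12)), Rational(1, 2)) = Pow(Rational(-30059, 12), Rational(1, 2)) = Mul(Rational(1, 6), I, Pow(90177, Rational(1, 2)))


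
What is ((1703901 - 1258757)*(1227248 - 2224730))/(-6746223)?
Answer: 148007709136/2248741 ≈ 65818.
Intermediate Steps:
((1703901 - 1258757)*(1227248 - 2224730))/(-6746223) = (445144*(-997482))*(-1/6746223) = -444023127408*(-1/6746223) = 148007709136/2248741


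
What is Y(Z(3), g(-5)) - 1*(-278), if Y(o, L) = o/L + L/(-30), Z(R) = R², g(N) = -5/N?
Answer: 8609/30 ≈ 286.97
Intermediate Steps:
Y(o, L) = -L/30 + o/L (Y(o, L) = o/L + L*(-1/30) = o/L - L/30 = -L/30 + o/L)
Y(Z(3), g(-5)) - 1*(-278) = (-(-1)/(6*(-5)) + 3²/((-5/(-5)))) - 1*(-278) = (-(-1)*(-1)/(6*5) + 9/((-5*(-⅕)))) + 278 = (-1/30*1 + 9/1) + 278 = (-1/30 + 9*1) + 278 = (-1/30 + 9) + 278 = 269/30 + 278 = 8609/30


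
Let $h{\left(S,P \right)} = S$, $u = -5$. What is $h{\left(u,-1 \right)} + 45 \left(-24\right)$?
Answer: $-1085$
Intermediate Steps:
$h{\left(u,-1 \right)} + 45 \left(-24\right) = -5 + 45 \left(-24\right) = -5 - 1080 = -1085$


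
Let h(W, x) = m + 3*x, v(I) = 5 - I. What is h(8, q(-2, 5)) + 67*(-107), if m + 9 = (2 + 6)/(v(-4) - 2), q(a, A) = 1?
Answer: -50217/7 ≈ -7173.9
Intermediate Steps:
m = -55/7 (m = -9 + (2 + 6)/((5 - 1*(-4)) - 2) = -9 + 8/((5 + 4) - 2) = -9 + 8/(9 - 2) = -9 + 8/7 = -55/7 ≈ -7.8571)
h(W, x) = -55/7 + 3*x
h(8, q(-2, 5)) + 67*(-107) = (-55/7 + 3*1) + 67*(-107) = (-55/7 + 3) - 7169 = -34/7 - 7169 = -50217/7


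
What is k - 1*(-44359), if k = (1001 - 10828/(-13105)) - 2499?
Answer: 561704233/13105 ≈ 42862.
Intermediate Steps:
k = -19620462/13105 (k = (1001 - 10828*(-1/13105)) - 2499 = (1001 + 10828/13105) - 2499 = 13128933/13105 - 2499 = -19620462/13105 ≈ -1497.2)
k - 1*(-44359) = -19620462/13105 - 1*(-44359) = -19620462/13105 + 44359 = 561704233/13105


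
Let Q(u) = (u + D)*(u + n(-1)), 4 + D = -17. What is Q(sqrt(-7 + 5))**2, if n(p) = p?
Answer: (19 - 22*I*sqrt(2))**2 ≈ -607.0 - 1182.3*I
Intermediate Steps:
D = -21 (D = -4 - 17 = -21)
Q(u) = (-1 + u)*(-21 + u) (Q(u) = (u - 21)*(u - 1) = (-21 + u)*(-1 + u) = (-1 + u)*(-21 + u))
Q(sqrt(-7 + 5))**2 = (21 + (sqrt(-7 + 5))**2 - 22*sqrt(-7 + 5))**2 = (21 + (sqrt(-2))**2 - 22*I*sqrt(2))**2 = (21 + (I*sqrt(2))**2 - 22*I*sqrt(2))**2 = (21 - 2 - 22*I*sqrt(2))**2 = (19 - 22*I*sqrt(2))**2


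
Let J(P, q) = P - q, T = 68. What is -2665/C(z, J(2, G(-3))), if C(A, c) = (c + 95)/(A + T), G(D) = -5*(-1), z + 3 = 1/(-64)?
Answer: -11083735/5888 ≈ -1882.4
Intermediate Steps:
z = -193/64 (z = -3 + 1/(-64) = -3 - 1/64 = -193/64 ≈ -3.0156)
G(D) = 5
C(A, c) = (95 + c)/(68 + A) (C(A, c) = (c + 95)/(A + 68) = (95 + c)/(68 + A))
-2665/C(z, J(2, G(-3))) = -2665*(68 - 193/64)/(95 + (2 - 1*5)) = -2665*4159/(64*(95 + (2 - 5))) = -2665*4159/(64*(95 - 3)) = -2665/((64/4159)*92) = -2665/5888/4159 = -2665*4159/5888 = -11083735/5888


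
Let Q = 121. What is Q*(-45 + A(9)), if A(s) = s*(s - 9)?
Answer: -5445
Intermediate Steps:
A(s) = s*(-9 + s)
Q*(-45 + A(9)) = 121*(-45 + 9*(-9 + 9)) = 121*(-45 + 9*0) = 121*(-45 + 0) = 121*(-45) = -5445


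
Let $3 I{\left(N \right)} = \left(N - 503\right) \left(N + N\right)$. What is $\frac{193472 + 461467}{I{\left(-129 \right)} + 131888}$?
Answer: $\frac{218313}{62080} \approx 3.5166$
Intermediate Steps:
$I{\left(N \right)} = \frac{2 N \left(-503 + N\right)}{3}$ ($I{\left(N \right)} = \frac{\left(N - 503\right) \left(N + N\right)}{3} = \frac{\left(-503 + N\right) 2 N}{3} = \frac{2 N \left(-503 + N\right)}{3}$)
$\frac{193472 + 461467}{I{\left(-129 \right)} + 131888} = \frac{193472 + 461467}{\frac{2}{3} \left(-129\right) \left(-503 - 129\right) + 131888} = \frac{654939}{\frac{2}{3} \left(-129\right) \left(-632\right) + 131888} = \frac{654939}{54352 + 131888} = \frac{654939}{186240} = 654939 \cdot \frac{1}{186240} = \frac{218313}{62080}$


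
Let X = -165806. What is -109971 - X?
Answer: 55835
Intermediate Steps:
-109971 - X = -109971 - 1*(-165806) = -109971 + 165806 = 55835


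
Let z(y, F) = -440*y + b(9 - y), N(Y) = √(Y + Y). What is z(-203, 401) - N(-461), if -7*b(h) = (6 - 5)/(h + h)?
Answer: 265101759/2968 - I*√922 ≈ 89320.0 - 30.364*I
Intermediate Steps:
N(Y) = √2*√Y (N(Y) = √(2*Y) = √2*√Y)
b(h) = -1/(14*h) (b(h) = -(6 - 5)/(7*(h + h)) = -1/(7*(2*h)) = -1/(2*h)/7 = -1/(14*h))
z(y, F) = -440*y - 1/(14*(9 - y))
z(-203, 401) - N(-461) = (1 - 6160*(-203)*(-9 - 203))/(14*(-9 - 203)) - √2*√(-461) = (1/14)*(1 - 6160*(-203)*(-212))/(-212) - √2*I*√461 = (1/14)*(-1/212)*(1 - 265101760) - I*√922 = (1/14)*(-1/212)*(-265101759) - I*√922 = 265101759/2968 - I*√922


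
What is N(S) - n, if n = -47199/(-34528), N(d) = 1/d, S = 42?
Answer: -973915/725088 ≈ -1.3432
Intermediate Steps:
n = 47199/34528 (n = -47199*(-1/34528) = 47199/34528 ≈ 1.3670)
N(S) - n = 1/42 - 1*47199/34528 = 1/42 - 47199/34528 = -973915/725088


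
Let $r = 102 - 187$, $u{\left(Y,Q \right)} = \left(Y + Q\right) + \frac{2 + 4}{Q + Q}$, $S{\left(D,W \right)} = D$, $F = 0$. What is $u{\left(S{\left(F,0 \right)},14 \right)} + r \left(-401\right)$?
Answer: $\frac{477389}{14} \approx 34099.0$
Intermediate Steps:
$u{\left(Y,Q \right)} = Q + Y + \frac{3}{Q}$ ($u{\left(Y,Q \right)} = \left(Q + Y\right) + \frac{6}{2 Q} = \left(Q + Y\right) + 6 \frac{1}{2 Q} = \left(Q + Y\right) + \frac{3}{Q} = Q + Y + \frac{3}{Q}$)
$r = -85$ ($r = 102 - 187 = -85$)
$u{\left(S{\left(F,0 \right)},14 \right)} + r \left(-401\right) = \left(14 + 0 + \frac{3}{14}\right) - -34085 = \left(14 + 0 + 3 \cdot \frac{1}{14}\right) + 34085 = \left(14 + 0 + \frac{3}{14}\right) + 34085 = \frac{199}{14} + 34085 = \frac{477389}{14}$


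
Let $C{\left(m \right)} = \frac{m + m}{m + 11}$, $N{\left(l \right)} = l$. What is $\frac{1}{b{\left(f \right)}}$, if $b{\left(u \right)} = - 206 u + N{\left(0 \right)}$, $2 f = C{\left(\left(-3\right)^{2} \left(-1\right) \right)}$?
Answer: $\frac{1}{927} \approx 0.0010787$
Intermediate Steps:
$C{\left(m \right)} = \frac{2 m}{11 + m}$
$f = - \frac{9}{2}$ ($f = \frac{2 \left(-3\right)^{2} \left(-1\right) \frac{1}{11 + \left(-3\right)^{2} \left(-1\right)}}{2} = \frac{2 \cdot 9 \left(-1\right) \frac{1}{11 + 9 \left(-1\right)}}{2} = \frac{2 \left(-9\right) \frac{1}{11 - 9}}{2} = \frac{2 \left(-9\right) \frac{1}{2}}{2} = \frac{1}{2} \left(-9\right) = - \frac{9}{2} \approx -4.5$)
$b{\left(u \right)} = - 206 u$ ($b{\left(u \right)} = - 206 u + 0 = - 206 u$)
$\frac{1}{b{\left(f \right)}} = \frac{1}{\left(-206\right) \left(- \frac{9}{2}\right)} = \frac{1}{927}$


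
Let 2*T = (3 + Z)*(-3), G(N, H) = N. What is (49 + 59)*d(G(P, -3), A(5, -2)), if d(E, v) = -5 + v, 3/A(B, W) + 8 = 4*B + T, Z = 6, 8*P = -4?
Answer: -756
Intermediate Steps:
P = -½ (P = (⅛)*(-4) = -½ ≈ -0.50000)
T = -27/2 (T = ((3 + 6)*(-3))/2 = (9*(-3))/2 = (½)*(-27) = -27/2 ≈ -13.500)
A(B, W) = 3/(-43/2 + 4*B) (A(B, W) = 3/(-8 + (4*B - 27/2)) = 3/(-8 + (-27/2 + 4*B)) = 3/(-43/2 + 4*B))
(49 + 59)*d(G(P, -3), A(5, -2)) = (49 + 59)*(-5 + 6/(-43 + 8*5)) = 108*(-5 + 6/(-43 + 40)) = 108*(-5 + 6/(-3)) = 108*(-5 + 6*(-⅓)) = 108*(-5 - 2) = 108*(-7) = -756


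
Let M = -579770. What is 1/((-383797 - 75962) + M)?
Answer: -1/1039529 ≈ -9.6197e-7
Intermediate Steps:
1/((-383797 - 75962) + M) = 1/((-383797 - 75962) - 579770) = 1/(-459759 - 579770) = 1/(-1039529) = -1/1039529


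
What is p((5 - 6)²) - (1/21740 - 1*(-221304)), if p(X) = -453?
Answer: -4820997181/21740 ≈ -2.2176e+5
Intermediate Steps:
p((5 - 6)²) - (1/21740 - 1*(-221304)) = -453 - (1/21740 - 1*(-221304)) = -453 - (1/21740 + 221304) = -453 - 1*4811148961/21740 = -453 - 4811148961/21740 = -4820997181/21740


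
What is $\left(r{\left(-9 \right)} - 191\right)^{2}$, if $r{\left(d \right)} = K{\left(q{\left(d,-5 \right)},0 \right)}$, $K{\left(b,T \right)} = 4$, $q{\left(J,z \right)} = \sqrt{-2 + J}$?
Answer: $34969$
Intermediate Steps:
$r{\left(d \right)} = 4$
$\left(r{\left(-9 \right)} - 191\right)^{2} = \left(4 - 191\right)^{2} = \left(-187\right)^{2} = 34969$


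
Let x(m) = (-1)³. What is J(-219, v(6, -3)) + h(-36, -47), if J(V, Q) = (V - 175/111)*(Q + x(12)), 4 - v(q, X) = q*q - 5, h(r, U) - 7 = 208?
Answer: 709417/111 ≈ 6391.1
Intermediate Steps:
h(r, U) = 215 (h(r, U) = 7 + 208 = 215)
x(m) = -1
v(q, X) = 9 - q² (v(q, X) = 4 - (q*q - 5) = 4 - (q² - 5) = 4 - (-5 + q²) = 4 + (5 - q²) = 9 - q²)
J(V, Q) = (-1 + Q)*(-175/111 + V) (J(V, Q) = (V - 175/111)*(Q - 1) = (V - 175*1/111)*(-1 + Q) = (V - 175/111)*(-1 + Q) = (-175/111 + V)*(-1 + Q) = (-1 + Q)*(-175/111 + V))
J(-219, v(6, -3)) + h(-36, -47) = (175/111 - 1*(-219) - 175*(9 - 1*6²)/111 + (9 - 1*6²)*(-219)) + 215 = (175/111 + 219 - 175*(9 - 1*36)/111 + (9 - 1*36)*(-219)) + 215 = (175/111 + 219 - 175*(9 - 36)/111 + (9 - 36)*(-219)) + 215 = (175/111 + 219 - 175/111*(-27) - 27*(-219)) + 215 = (175/111 + 219 + 1575/37 + 5913) + 215 = 685552/111 + 215 = 709417/111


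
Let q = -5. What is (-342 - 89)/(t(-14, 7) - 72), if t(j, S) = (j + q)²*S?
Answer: -431/2455 ≈ -0.17556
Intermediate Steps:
t(j, S) = S*(-5 + j)² (t(j, S) = (j - 5)²*S = (-5 + j)²*S = S*(-5 + j)²)
(-342 - 89)/(t(-14, 7) - 72) = (-342 - 89)/(7*(-5 - 14)² - 72) = -431/(7*(-19)² - 72) = -431/(7*361 - 72) = -431/(2527 - 72) = -431/2455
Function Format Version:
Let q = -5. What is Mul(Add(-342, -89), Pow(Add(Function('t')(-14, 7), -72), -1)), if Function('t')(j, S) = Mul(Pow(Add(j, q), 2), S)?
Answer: Rational(-431, 2455) ≈ -0.17556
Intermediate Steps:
Function('t')(j, S) = Mul(S, Pow(Add(-5, j), 2)) (Function('t')(j, S) = Mul(Pow(Add(j, -5), 2), S) = Mul(Pow(Add(-5, j), 2), S) = Mul(S, Pow(Add(-5, j), 2)))
Mul(Add(-342, -89), Pow(Add(Function('t')(-14, 7), -72), -1)) = Mul(Add(-342, -89), Pow(Add(Mul(7, Pow(Add(-5, -14), 2)), -72), -1)) = Mul(-431, Pow(Add(Mul(7, Pow(-19, 2)), -72), -1)) = Mul(-431, Pow(Add(Mul(7, 361), -72), -1)) = Mul(-431, Pow(Add(2527, -72), -1)) = Mul(-431, Pow(2455, -1)) = Mul(-431, Rational(1, 2455)) = Rational(-431, 2455)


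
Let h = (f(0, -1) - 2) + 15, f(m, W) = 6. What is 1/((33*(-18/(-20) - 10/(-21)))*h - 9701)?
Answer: -70/618669 ≈ -0.00011315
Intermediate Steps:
h = 19 (h = (6 - 2) + 15 = 4 + 15 = 19)
1/((33*(-18/(-20) - 10/(-21)))*h - 9701) = 1/((33*(-18/(-20) - 10/(-21)))*19 - 9701) = 1/((33*(-18*(-1/20) - 10*(-1/21)))*19 - 9701) = 1/((33*(9/10 + 10/21))*19 - 9701) = 1/((33*(289/210))*19 - 9701) = 1/((3179/70)*19 - 9701) = 1/(60401/70 - 9701) = 1/(-618669/70) = -70/618669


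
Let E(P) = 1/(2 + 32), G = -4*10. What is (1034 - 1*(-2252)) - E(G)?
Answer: 111723/34 ≈ 3286.0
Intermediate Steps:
G = -40
E(P) = 1/34
(1034 - 1*(-2252)) - E(G) = (1034 - 1*(-2252)) - 1*1/34 = (1034 + 2252) - 1/34 = 3286 - 1/34 = 111723/34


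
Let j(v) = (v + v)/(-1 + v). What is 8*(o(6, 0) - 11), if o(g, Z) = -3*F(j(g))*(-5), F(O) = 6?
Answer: 632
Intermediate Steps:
j(v) = 2*v/(-1 + v) (j(v) = (2*v)/(-1 + v) = 2*v/(-1 + v))
o(g, Z) = 90 (o(g, Z) = -3*6*(-5) = -18*(-5) = 90)
8*(o(6, 0) - 11) = 8*(90 - 11) = 8*79 = 632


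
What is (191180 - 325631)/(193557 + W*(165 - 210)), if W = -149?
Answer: -44817/66754 ≈ -0.67138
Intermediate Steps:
(191180 - 325631)/(193557 + W*(165 - 210)) = (191180 - 325631)/(193557 - 149*(165 - 210)) = -134451/(193557 - 149*(-45)) = -134451/(193557 + 6705) = -134451/200262 = -134451*1/200262 = -44817/66754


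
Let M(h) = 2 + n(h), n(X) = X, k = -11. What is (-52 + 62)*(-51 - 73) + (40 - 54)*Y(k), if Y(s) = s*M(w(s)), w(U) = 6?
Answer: -8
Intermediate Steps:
M(h) = 2 + h
Y(s) = 8*s (Y(s) = s*(2 + 6) = s*8 = 8*s)
(-52 + 62)*(-51 - 73) + (40 - 54)*Y(k) = (-52 + 62)*(-51 - 73) + (40 - 54)*(8*(-11)) = 10*(-124) - 14*(-88) = -1240 + 1232 = -8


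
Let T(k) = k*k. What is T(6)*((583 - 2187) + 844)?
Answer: -27360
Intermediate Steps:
T(k) = k²
T(6)*((583 - 2187) + 844) = 6²*((583 - 2187) + 844) = 36*(-1604 + 844) = 36*(-760) = -27360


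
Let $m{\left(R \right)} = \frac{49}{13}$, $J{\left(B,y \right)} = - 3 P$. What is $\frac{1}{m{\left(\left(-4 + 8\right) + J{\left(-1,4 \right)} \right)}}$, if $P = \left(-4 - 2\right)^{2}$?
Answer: $\frac{13}{49} \approx 0.26531$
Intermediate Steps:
$P = 36$ ($P = \left(-6\right)^{2} = 36$)
$J{\left(B,y \right)} = -108$ ($J{\left(B,y \right)} = \left(-3\right) 36 = -108$)
$m{\left(R \right)} = \frac{49}{13}$ ($m{\left(R \right)} = 49 \cdot \frac{1}{13} = \frac{49}{13}$)
$\frac{1}{m{\left(\left(-4 + 8\right) + J{\left(-1,4 \right)} \right)}} = \frac{1}{\frac{49}{13}} = \frac{13}{49}$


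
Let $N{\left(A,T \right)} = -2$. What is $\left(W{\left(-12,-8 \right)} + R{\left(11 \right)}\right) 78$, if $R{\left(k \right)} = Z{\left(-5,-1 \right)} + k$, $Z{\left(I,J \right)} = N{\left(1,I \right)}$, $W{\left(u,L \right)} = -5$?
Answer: $312$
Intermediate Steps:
$Z{\left(I,J \right)} = -2$
$R{\left(k \right)} = -2 + k$
$\left(W{\left(-12,-8 \right)} + R{\left(11 \right)}\right) 78 = \left(-5 + \left(-2 + 11\right)\right) 78 = \left(-5 + 9\right) 78 = 4 \cdot 78 = 312$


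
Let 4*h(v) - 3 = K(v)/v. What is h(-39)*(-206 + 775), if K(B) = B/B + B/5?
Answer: 352211/780 ≈ 451.55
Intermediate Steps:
K(B) = 1 + B/5 (K(B) = 1 + B*(1/5) = 1 + B/5)
h(v) = 3/4 + (1 + v/5)/(4*v) (h(v) = 3/4 + ((1 + v/5)/v)/4 = 3/4 + (1 + v/5)/(4*v))
h(-39)*(-206 + 775) = ((1/20)*(5 + 16*(-39))/(-39))*(-206 + 775) = ((1/20)*(-1/39)*(5 - 624))*569 = ((1/20)*(-1/39)*(-619))*569 = (619/780)*569 = 352211/780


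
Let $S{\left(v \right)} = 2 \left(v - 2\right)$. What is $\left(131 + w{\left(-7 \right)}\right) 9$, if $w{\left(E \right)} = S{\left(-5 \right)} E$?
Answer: $2061$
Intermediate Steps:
$S{\left(v \right)} = -4 + 2 v$ ($S{\left(v \right)} = 2 \left(-2 + v\right) = -4 + 2 v$)
$w{\left(E \right)} = - 14 E$ ($w{\left(E \right)} = \left(-4 + 2 \left(-5\right)\right) E = \left(-4 - 10\right) E = - 14 E$)
$\left(131 + w{\left(-7 \right)}\right) 9 = \left(131 - -98\right) 9 = \left(131 + 98\right) 9 = 229 \cdot 9 = 2061$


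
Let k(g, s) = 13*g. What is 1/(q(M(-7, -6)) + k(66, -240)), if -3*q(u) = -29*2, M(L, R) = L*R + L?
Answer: 3/2632 ≈ 0.0011398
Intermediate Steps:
M(L, R) = L + L*R
q(u) = 58/3 (q(u) = -(-29)*2/3 = -⅓*(-58) = 58/3)
1/(q(M(-7, -6)) + k(66, -240)) = 1/(58/3 + 13*66) = 1/(58/3 + 858) = 1/(2632/3) = 3/2632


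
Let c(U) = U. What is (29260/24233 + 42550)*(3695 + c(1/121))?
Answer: 41910917639760/266563 ≈ 1.5723e+8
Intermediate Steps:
(29260/24233 + 42550)*(3695 + c(1/121)) = (29260/24233 + 42550)*(3695 + 1/121) = (29260*(1/24233) + 42550)*(3695 + 1/121) = (2660/2203 + 42550)*(447096/121) = (93740310/2203)*(447096/121) = 41910917639760/266563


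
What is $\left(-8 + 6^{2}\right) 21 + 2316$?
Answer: $2904$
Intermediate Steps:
$\left(-8 + 6^{2}\right) 21 + 2316 = \left(-8 + 36\right) 21 + 2316 = 28 \cdot 21 + 2316 = 588 + 2316 = 2904$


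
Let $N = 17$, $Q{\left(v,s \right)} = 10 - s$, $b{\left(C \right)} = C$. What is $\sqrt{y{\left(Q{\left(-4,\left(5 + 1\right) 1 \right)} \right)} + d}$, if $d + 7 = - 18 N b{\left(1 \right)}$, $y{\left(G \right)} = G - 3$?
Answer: $2 i \sqrt{78} \approx 17.664 i$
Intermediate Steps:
$y{\left(G \right)} = -3 + G$
$d = -313$ ($d = -7 + \left(-18\right) 17 \cdot 1 = -7 - 306 = -313$)
$\sqrt{y{\left(Q{\left(-4,\left(5 + 1\right) 1 \right)} \right)} + d} = \sqrt{\left(-3 + \left(10 - \left(5 + 1\right) 1\right)\right) - 313} = \sqrt{\left(-3 + \left(10 - 6 \cdot 1\right)\right) - 313} = \sqrt{\left(-3 + \left(10 - 6\right)\right) - 313} = \sqrt{\left(-3 + 4\right) - 313} = \sqrt{1 - 313} = \sqrt{-312} = 2 i \sqrt{78}$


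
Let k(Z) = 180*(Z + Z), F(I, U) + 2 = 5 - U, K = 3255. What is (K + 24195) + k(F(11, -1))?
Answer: 28890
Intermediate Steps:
F(I, U) = 3 - U (F(I, U) = -2 + (5 - U) = 3 - U)
k(Z) = 360*Z (k(Z) = 180*(2*Z) = 360*Z)
(K + 24195) + k(F(11, -1)) = (3255 + 24195) + 360*(3 - 1*(-1)) = 27450 + 360*(3 + 1) = 27450 + 360*4 = 27450 + 1440 = 28890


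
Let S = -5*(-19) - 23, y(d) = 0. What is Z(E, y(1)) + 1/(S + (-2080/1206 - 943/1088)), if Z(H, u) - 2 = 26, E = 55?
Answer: 1275676916/45536459 ≈ 28.014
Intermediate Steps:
Z(H, u) = 28 (Z(H, u) = 2 + 26 = 28)
S = 72 (S = 95 - 23 = 72)
Z(E, y(1)) + 1/(S + (-2080/1206 - 943/1088)) = 28 + 1/(72 + (-2080/1206 - 943/1088)) = 28 + 1/(72 + (-2080*1/1206 - 943*1/1088)) = 28 + 1/(72 + (-1040/603 - 943/1088)) = 28 + 1/(72 - 1700149/656064) = 28 + 1/(45536459/656064) = 28 + 656064/45536459 = 1275676916/45536459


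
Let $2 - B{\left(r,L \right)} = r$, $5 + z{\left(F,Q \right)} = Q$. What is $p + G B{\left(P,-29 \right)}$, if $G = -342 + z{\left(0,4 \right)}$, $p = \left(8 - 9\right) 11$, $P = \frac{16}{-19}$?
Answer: $- \frac{18731}{19} \approx -985.84$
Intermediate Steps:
$P = - \frac{16}{19}$ ($P = 16 \left(- \frac{1}{19}\right) = - \frac{16}{19} \approx -0.8421$)
$z{\left(F,Q \right)} = -5 + Q$
$B{\left(r,L \right)} = 2 - r$
$p = -11$ ($p = \left(-1\right) 11 = -11$)
$G = -343$ ($G = -342 + \left(-5 + 4\right) = -342 - 1 = -343$)
$p + G B{\left(P,-29 \right)} = -11 - 343 \left(2 - - \frac{16}{19}\right) = -11 - 343 \left(2 + \frac{16}{19}\right) = -11 - \frac{18522}{19} = - \frac{18731}{19}$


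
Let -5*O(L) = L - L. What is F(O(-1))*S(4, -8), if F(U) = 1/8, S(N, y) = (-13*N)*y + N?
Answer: 105/2 ≈ 52.500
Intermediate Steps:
O(L) = 0 (O(L) = -(L - L)/5 = -⅕*0 = 0)
S(N, y) = N - 13*N*y (S(N, y) = -13*N*y + N = N - 13*N*y)
F(U) = ⅛ (F(U) = 1*(⅛) = ⅛)
F(O(-1))*S(4, -8) = (4*(1 - 13*(-8)))/8 = (4*(1 + 104))/8 = (4*105)/8 = (⅛)*420 = 105/2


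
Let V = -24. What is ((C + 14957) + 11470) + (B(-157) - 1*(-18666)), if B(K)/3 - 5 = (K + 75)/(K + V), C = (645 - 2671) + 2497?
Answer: 8250045/181 ≈ 45580.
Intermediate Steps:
C = 471 (C = -2026 + 2497 = 471)
B(K) = 15 + 3*(75 + K)/(-24 + K) (B(K) = 15 + 3*((K + 75)/(K - 24)) = 15 + 3*((75 + K)/(-24 + K)) = 15 + 3*(75 + K)/(-24 + K))
((C + 14957) + 11470) + (B(-157) - 1*(-18666)) = ((471 + 14957) + 11470) + (9*(-15 + 2*(-157))/(-24 - 157) - 1*(-18666)) = (15428 + 11470) + (9*(-15 - 314)/(-181) + 18666) = 26898 + (9*(-1/181)*(-329) + 18666) = 26898 + (2961/181 + 18666) = 26898 + 3381507/181 = 8250045/181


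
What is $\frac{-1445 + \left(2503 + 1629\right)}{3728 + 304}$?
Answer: $\frac{2687}{4032} \approx 0.66642$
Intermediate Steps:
$\frac{-1445 + \left(2503 + 1629\right)}{3728 + 304} = \frac{-1445 + 4132}{4032} = 2687 \cdot \frac{1}{4032} = \frac{2687}{4032}$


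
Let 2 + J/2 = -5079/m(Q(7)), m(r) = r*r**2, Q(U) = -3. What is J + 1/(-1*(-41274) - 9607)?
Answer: 106084459/285003 ≈ 372.22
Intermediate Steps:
m(r) = r**3
J = 3350/9 (J = -4 + 2*(-5079/((-3)**3)) = -4 + 2*(-5079/(-27)) = -4 + 2*(-5079*(-1/27)) = -4 + 2*(1693/9) = -4 + 3386/9 = 3350/9 ≈ 372.22)
J + 1/(-1*(-41274) - 9607) = 3350/9 + 1/(-1*(-41274) - 9607) = 3350/9 + 1/(41274 - 9607) = 3350/9 + 1/31667 = 106084459/285003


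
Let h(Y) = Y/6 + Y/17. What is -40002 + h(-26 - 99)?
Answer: -4083079/102 ≈ -40030.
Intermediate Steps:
h(Y) = 23*Y/102 (h(Y) = Y*(1/6) + Y*(1/17) = Y/6 + Y/17 = 23*Y/102)
-40002 + h(-26 - 99) = -40002 + 23*(-26 - 99)/102 = -40002 + (23/102)*(-125) = -40002 - 2875/102 = -4083079/102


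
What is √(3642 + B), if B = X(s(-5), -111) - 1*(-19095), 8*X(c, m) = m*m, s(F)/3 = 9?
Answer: √388434/4 ≈ 155.81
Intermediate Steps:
s(F) = 27 (s(F) = 3*9 = 27)
X(c, m) = m²/8 (X(c, m) = (m*m)/8 = m²/8)
B = 165081/8 (B = (⅛)*(-111)² - 1*(-19095) = (⅛)*12321 + 19095 = 12321/8 + 19095 = 165081/8 ≈ 20635.)
√(3642 + B) = √(3642 + 165081/8) = √(194217/8) = √388434/4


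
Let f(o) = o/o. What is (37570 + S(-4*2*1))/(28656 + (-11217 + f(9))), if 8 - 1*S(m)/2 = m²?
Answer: 18729/8720 ≈ 2.1478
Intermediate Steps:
f(o) = 1
S(m) = 16 - 2*m²
(37570 + S(-4*2*1))/(28656 + (-11217 + f(9))) = (37570 + (16 - 2*(-4*2*1)²))/(28656 + (-11217 + 1)) = (37570 + (16 - 2*(-8*1)²))/(28656 - 11216) = (37570 + (16 - 2*(-8)²))/17440 = (37570 + (16 - 2*64))*(1/17440) = (37570 + (16 - 128))*(1/17440) = (37570 - 112)*(1/17440) = 37458*(1/17440) = 18729/8720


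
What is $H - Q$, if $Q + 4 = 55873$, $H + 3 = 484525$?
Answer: $428653$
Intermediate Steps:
$H = 484522$ ($H = -3 + 484525 = 484522$)
$Q = 55869$ ($Q = -4 + 55873 = 55869$)
$H - Q = 484522 - 55869 = 428653$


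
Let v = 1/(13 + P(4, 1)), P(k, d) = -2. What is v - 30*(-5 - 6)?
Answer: 3631/11 ≈ 330.09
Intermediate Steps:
v = 1/11 (v = 1/(13 - 2) = 1/11 ≈ 0.090909)
v - 30*(-5 - 6) = 1/11 - 30*(-5 - 6) = 1/11 - 30*(-11) = 1/11 + 330 = 3631/11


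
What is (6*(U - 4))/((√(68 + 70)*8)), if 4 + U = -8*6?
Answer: -7*√138/23 ≈ -3.5753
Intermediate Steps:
U = -52 (U = -4 - 8*6 = -4 - 48 = -52)
(6*(U - 4))/((√(68 + 70)*8)) = (6*(-52 - 4))/((√(68 + 70)*8)) = (6*(-56))/((√138*8)) = -336*√138/1104 = -7*√138/23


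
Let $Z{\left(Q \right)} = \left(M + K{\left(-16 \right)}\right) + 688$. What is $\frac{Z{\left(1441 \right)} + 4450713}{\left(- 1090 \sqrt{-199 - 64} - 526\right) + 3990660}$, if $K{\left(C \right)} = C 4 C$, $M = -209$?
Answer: $\frac{370102884103}{331697537672} + \frac{101102405 i \sqrt{263}}{331697537672} \approx 1.1158 + 0.0049431 i$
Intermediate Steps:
$K{\left(C \right)} = 4 C^{2}$ ($K{\left(C \right)} = 4 C C = 4 C^{2}$)
$Z{\left(Q \right)} = 1503$ ($Z{\left(Q \right)} = \left(-209 + 4 \left(-16\right)^{2}\right) + 688 = \left(-209 + 4 \cdot 256\right) + 688 = \left(-209 + 1024\right) + 688 = 815 + 688 = 1503$)
$\frac{Z{\left(1441 \right)} + 4450713}{\left(- 1090 \sqrt{-199 - 64} - 526\right) + 3990660} = \frac{1503 + 4450713}{\left(- 1090 \sqrt{-199 - 64} - 526\right) + 3990660} = \frac{4452216}{\left(- 1090 \sqrt{-263} - 526\right) + 3990660} = \frac{4452216}{\left(- 1090 i \sqrt{263} - 526\right) + 3990660} = \frac{4452216}{\left(-526 - 1090 i \sqrt{263}\right) + 3990660} = \frac{4452216}{3990134 - 1090 i \sqrt{263}}$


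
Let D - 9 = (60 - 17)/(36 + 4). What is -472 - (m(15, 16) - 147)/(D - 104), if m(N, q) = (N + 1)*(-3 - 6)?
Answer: -1784944/3757 ≈ -475.10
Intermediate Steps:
m(N, q) = -9 - 9*N (m(N, q) = (1 + N)*(-9) = -9 - 9*N)
D = 403/40 (D = 9 + (60 - 17)/(36 + 4) = 9 + 43/40 = 403/40 ≈ 10.075)
-472 - (m(15, 16) - 147)/(D - 104) = -472 - ((-9 - 9*15) - 147)/(403/40 - 104) = -472 - ((-9 - 135) - 147)/(-3757/40) = -472 - (-144 - 147)*(-40)/3757 = -472 - (-291)*(-40)/3757 = -472 - 1*11640/3757 = -472 - 11640/3757 = -1784944/3757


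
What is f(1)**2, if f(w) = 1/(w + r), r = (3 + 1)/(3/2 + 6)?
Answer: 225/529 ≈ 0.42533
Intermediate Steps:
r = 8/15 (r = 4/(3*(1/2) + 6) = 4/(3/2 + 6) = 4/(15/2) = 4*(2/15) = 8/15 ≈ 0.53333)
f(w) = 1/(8/15 + w) (f(w) = 1/(w + 8/15) = 1/(8/15 + w))
f(1)**2 = (15/(8 + 15*1))**2 = (15/(8 + 15))**2 = (15/23)**2 = 225/529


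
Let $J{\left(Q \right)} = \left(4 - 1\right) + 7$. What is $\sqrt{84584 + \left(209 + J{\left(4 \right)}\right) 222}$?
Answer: $\sqrt{133202} \approx 364.97$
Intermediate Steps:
$J{\left(Q \right)} = 10$ ($J{\left(Q \right)} = 3 + 7 = 10$)
$\sqrt{84584 + \left(209 + J{\left(4 \right)}\right) 222} = \sqrt{84584 + \left(209 + 10\right) 222} = \sqrt{84584 + 219 \cdot 222} = \sqrt{84584 + 48618} = \sqrt{133202}$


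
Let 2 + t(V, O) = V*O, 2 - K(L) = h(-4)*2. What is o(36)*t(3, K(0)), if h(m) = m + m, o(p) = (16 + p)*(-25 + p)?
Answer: 29744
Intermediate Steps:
o(p) = (-25 + p)*(16 + p)
h(m) = 2*m
K(L) = 18 (K(L) = 2 - 2*(-4)*2 = 2 - (-8)*2 = 2 - 1*(-16) = 2 + 16 = 18)
t(V, O) = -2 + O*V (t(V, O) = -2 + V*O = -2 + O*V)
o(36)*t(3, K(0)) = (-400 + 36² - 9*36)*(-2 + 18*3) = (-400 + 1296 - 324)*(-2 + 54) = 572*52 = 29744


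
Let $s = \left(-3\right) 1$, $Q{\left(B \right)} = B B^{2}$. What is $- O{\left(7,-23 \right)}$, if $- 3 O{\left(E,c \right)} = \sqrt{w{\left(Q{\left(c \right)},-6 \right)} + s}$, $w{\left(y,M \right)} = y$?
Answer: $\frac{i \sqrt{12170}}{3} \approx 36.773 i$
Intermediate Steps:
$Q{\left(B \right)} = B^{3}$
$s = -3$
$O{\left(E,c \right)} = - \frac{\sqrt{-3 + c^{3}}}{3}$ ($O{\left(E,c \right)} = - \frac{\sqrt{c^{3} - 3}}{3} = - \frac{\sqrt{-3 + c^{3}}}{3}$)
$- O{\left(7,-23 \right)} = - \frac{\left(-1\right) \sqrt{-3 + \left(-23\right)^{3}}}{3} = - \frac{\left(-1\right) \sqrt{-3 - 12167}}{3} = - \frac{\left(-1\right) \sqrt{-12170}}{3} = - \frac{\left(-1\right) i \sqrt{12170}}{3} = \frac{i \sqrt{12170}}{3}$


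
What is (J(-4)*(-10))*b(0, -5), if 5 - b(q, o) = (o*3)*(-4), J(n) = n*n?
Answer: 8800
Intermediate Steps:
J(n) = n²
b(q, o) = 5 + 12*o (b(q, o) = 5 - o*3*(-4) = 5 - 3*o*(-4) = 5 - (-12)*o = 5 + 12*o)
(J(-4)*(-10))*b(0, -5) = ((-4)²*(-10))*(5 + 12*(-5)) = (16*(-10))*(5 - 60) = -160*(-55) = 8800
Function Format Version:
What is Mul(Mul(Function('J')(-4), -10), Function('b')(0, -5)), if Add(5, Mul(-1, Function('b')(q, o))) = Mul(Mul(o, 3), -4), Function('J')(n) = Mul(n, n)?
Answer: 8800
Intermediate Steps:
Function('J')(n) = Pow(n, 2)
Function('b')(q, o) = Add(5, Mul(12, o)) (Function('b')(q, o) = Add(5, Mul(-1, Mul(Mul(o, 3), -4))) = Add(5, Mul(-1, Mul(Mul(3, o), -4))) = Add(5, Mul(-1, Mul(-12, o))) = Add(5, Mul(12, o)))
Mul(Mul(Function('J')(-4), -10), Function('b')(0, -5)) = Mul(Mul(Pow(-4, 2), -10), Add(5, Mul(12, -5))) = Mul(Mul(16, -10), Add(5, -60)) = Mul(-160, -55) = 8800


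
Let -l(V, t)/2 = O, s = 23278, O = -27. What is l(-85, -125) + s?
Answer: 23332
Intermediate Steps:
l(V, t) = 54 (l(V, t) = -2*(-27) = 54)
l(-85, -125) + s = 54 + 23278 = 23332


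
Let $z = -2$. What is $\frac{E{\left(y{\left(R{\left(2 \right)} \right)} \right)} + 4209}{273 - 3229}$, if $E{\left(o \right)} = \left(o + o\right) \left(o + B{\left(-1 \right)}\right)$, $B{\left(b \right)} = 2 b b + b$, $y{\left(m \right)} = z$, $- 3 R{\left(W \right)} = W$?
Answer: $- \frac{4213}{2956} \approx -1.4252$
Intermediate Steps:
$R{\left(W \right)} = - \frac{W}{3}$
$y{\left(m \right)} = -2$
$B{\left(b \right)} = b + 2 b^{2}$ ($B{\left(b \right)} = 2 b^{2} + b = b + 2 b^{2}$)
$E{\left(o \right)} = 2 o \left(1 + o\right)$ ($E{\left(o \right)} = \left(o + o\right) \left(o - \left(1 + 2 \left(-1\right)\right)\right) = 2 o \left(o - \left(1 - 2\right)\right) = 2 o \left(o - -1\right) = 2 o \left(o + 1\right) = 2 o \left(1 + o\right)$)
$\frac{E{\left(y{\left(R{\left(2 \right)} \right)} \right)} + 4209}{273 - 3229} = \frac{2 \left(-2\right) \left(1 - 2\right) + 4209}{273 - 3229} = \frac{2 \left(-2\right) \left(-1\right) + 4209}{-2956} = \left(4 + 4209\right) \left(- \frac{1}{2956}\right) = 4213 \left(- \frac{1}{2956}\right) = - \frac{4213}{2956}$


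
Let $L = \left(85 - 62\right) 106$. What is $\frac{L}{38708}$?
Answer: $\frac{1219}{19354} \approx 0.062984$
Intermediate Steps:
$L = 2438$ ($L = 23 \cdot 106 = 2438$)
$\frac{L}{38708} = \frac{2438}{38708} = 2438 \cdot \frac{1}{38708} = \frac{1219}{19354}$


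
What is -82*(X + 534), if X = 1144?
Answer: -137596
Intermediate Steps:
-82*(X + 534) = -82*(1144 + 534) = -82*1678 = -137596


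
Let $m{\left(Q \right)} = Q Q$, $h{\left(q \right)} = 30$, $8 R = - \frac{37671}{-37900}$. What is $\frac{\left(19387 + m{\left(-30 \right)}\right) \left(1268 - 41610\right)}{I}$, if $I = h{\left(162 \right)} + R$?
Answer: $- \frac{248144384292800}{9133671} \approx -2.7168 \cdot 10^{7}$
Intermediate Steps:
$R = \frac{37671}{303200}$ ($R = \frac{\left(-37671\right) \frac{1}{-37900}}{8} = \frac{\left(-37671\right) \left(- \frac{1}{37900}\right)}{8} = \frac{1}{8} \cdot \frac{37671}{37900} = \frac{37671}{303200} \approx 0.12424$)
$m{\left(Q \right)} = Q^{2}$
$I = \frac{9133671}{303200}$ ($I = 30 + \frac{37671}{303200} = \frac{9133671}{303200} \approx 30.124$)
$\frac{\left(19387 + m{\left(-30 \right)}\right) \left(1268 - 41610\right)}{I} = \frac{\left(19387 + \left(-30\right)^{2}\right) \left(1268 - 41610\right)}{\frac{9133671}{303200}} = \left(19387 + 900\right) \left(-40342\right) \frac{303200}{9133671} = 20287 \left(-40342\right) \frac{303200}{9133671} = \left(-818418154\right) \frac{303200}{9133671} = - \frac{248144384292800}{9133671}$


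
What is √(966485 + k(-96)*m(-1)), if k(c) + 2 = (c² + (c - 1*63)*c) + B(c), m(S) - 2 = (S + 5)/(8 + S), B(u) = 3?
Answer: √50442371/7 ≈ 1014.6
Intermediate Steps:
m(S) = 2 + (5 + S)/(8 + S) (m(S) = 2 + (S + 5)/(8 + S) = 2 + (5 + S)/(8 + S))
k(c) = 1 + c² + c*(-63 + c) (k(c) = -2 + ((c² + (c - 1*63)*c) + 3) = -2 + ((c² + (c - 63)*c) + 3) = -2 + ((c² + (-63 + c)*c) + 3) = -2 + ((c² + c*(-63 + c)) + 3) = -2 + (3 + c² + c*(-63 + c)) = 1 + c² + c*(-63 + c))
√(966485 + k(-96)*m(-1)) = √(966485 + (1 - 63*(-96) + 2*(-96)²)*(3*(7 - 1)/(8 - 1))) = √(966485 + (1 + 6048 + 2*9216)*(3*6/7)) = √(966485 + (1 + 6048 + 18432)*(3*(⅐)*6)) = √(966485 + 24481*(18/7)) = √(966485 + 440658/7) = √(7206053/7) = √50442371/7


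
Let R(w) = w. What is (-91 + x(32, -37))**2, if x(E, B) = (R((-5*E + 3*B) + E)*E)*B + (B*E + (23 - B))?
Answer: 79389261121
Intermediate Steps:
x(E, B) = 23 - B + B*E + B*E*(-4*E + 3*B) (x(E, B) = (((-5*E + 3*B) + E)*E)*B + (B*E + (23 - B)) = ((-4*E + 3*B)*E)*B + (23 - B + B*E) = (E*(-4*E + 3*B))*B + (23 - B + B*E) = B*E*(-4*E + 3*B) + (23 - B + B*E) = 23 - B + B*E + B*E*(-4*E + 3*B))
(-91 + x(32, -37))**2 = (-91 + (23 - 1*(-37) - 37*32 - 37*32*(-4*32 + 3*(-37))))**2 = (-91 + (23 + 37 - 1184 - 37*32*(-128 - 111)))**2 = (-91 + (23 + 37 - 1184 - 37*32*(-239)))**2 = (-91 + (23 + 37 - 1184 + 282976))**2 = (-91 + 281852)**2 = 281761**2 = 79389261121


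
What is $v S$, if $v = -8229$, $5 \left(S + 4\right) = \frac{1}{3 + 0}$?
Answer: $\frac{161837}{5} \approx 32367.0$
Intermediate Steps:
$S = - \frac{59}{15}$ ($S = -4 + \frac{1}{5 \left(3 + 0\right)} = -4 + \frac{1}{5 \cdot 3} = -4 + \frac{1}{5} \cdot \frac{1}{3} = -4 + \frac{1}{15} = - \frac{59}{15} \approx -3.9333$)
$v S = \left(-8229\right) \left(- \frac{59}{15}\right) = \frac{161837}{5}$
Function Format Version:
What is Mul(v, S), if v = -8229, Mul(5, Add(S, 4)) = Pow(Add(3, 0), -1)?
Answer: Rational(161837, 5) ≈ 32367.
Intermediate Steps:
S = Rational(-59, 15) (S = Add(-4, Mul(Rational(1, 5), Pow(Add(3, 0), -1))) = Add(-4, Mul(Rational(1, 5), Pow(3, -1))) = Add(-4, Mul(Rational(1, 5), Rational(1, 3))) = Add(-4, Rational(1, 15)) = Rational(-59, 15) ≈ -3.9333)
Mul(v, S) = Mul(-8229, Rational(-59, 15)) = Rational(161837, 5)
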